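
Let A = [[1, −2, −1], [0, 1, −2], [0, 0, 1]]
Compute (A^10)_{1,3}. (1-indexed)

A = I + N where N = [[0, −2, −1], [0, 0, −2], [0, 0, 0]] is strictly upper-triangular, so N^3 = 0.
(I + N)^10 = I + 10·N + 45·N^2 = [[1, −20, 170], [0, 1, −20], [0, 0, 1]].

170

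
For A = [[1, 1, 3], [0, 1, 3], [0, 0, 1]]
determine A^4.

A = I + N where N = [[0, 1, 3], [0, 0, 3], [0, 0, 0]] is strictly upper-triangular, so N^3 = 0.
(I + N)^4 = I + 4·N + 6·N^2 = [[1, 4, 30], [0, 1, 12], [0, 0, 1]].

[[1, 4, 30], [0, 1, 12], [0, 0, 1]]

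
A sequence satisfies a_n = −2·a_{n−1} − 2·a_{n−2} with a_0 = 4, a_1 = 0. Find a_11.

With companion matrix M = [[−2, −2], [1, 0]], [a_n, a_{n−1}]ᵀ = M·[a_{n−1}, a_{n−2}]ᵀ, so [a_11, a_10]ᵀ = M^10·[a_1, a_0]ᵀ.
M^10 = [[32, 64], [−32, −32]], giving [a_11, a_10]ᵀ = [[256], [−128]].

256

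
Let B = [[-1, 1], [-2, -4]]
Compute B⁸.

[[-6049, -6305], [12610, 12866]]

tr B = -5 and det B = 6, so the characteristic polynomial is λ² − (-5)λ + (6) with roots -3 and -2.
Eigenvectors give P = [[1, 1], [-2, -1]] with P⁻¹ = [[-1, -1], [2, 1]], and B = P·diag(-3, -2)·P⁻¹.
Then B⁸ = P·diag(6561, 256)·P⁻¹ = [[6561, 256], [-13122, -256]] · [[-1, -1], [2, 1]] = [[-6049, -6305], [12610, 12866]].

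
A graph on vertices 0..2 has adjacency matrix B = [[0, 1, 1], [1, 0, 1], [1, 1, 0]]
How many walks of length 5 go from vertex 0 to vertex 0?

The number of length-5 walks from vertex 0 to vertex 0 is entry (0,0) of B⁵, where B is the adjacency matrix.
B² = [[2, 1, 1], [1, 2, 1], [1, 1, 2]]
B³ = [[2, 3, 3], [3, 2, 3], [3, 3, 2]]
B⁴ = [[6, 5, 5], [5, 6, 5], [5, 5, 6]]
B⁵ = [[10, 11, 11], [11, 10, 11], [11, 11, 10]]

10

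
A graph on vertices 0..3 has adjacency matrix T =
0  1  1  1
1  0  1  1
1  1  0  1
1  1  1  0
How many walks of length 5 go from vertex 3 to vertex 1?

61

The number of length-5 walks from vertex 3 to vertex 1 is entry (3,1) of T⁵, where T is the adjacency matrix.
T² = [[3, 2, 2, 2], [2, 3, 2, 2], [2, 2, 3, 2], [2, 2, 2, 3]]
T³ = [[6, 7, 7, 7], [7, 6, 7, 7], [7, 7, 6, 7], [7, 7, 7, 6]]
T⁴ = [[21, 20, 20, 20], [20, 21, 20, 20], [20, 20, 21, 20], [20, 20, 20, 21]]
T⁵ = [[60, 61, 61, 61], [61, 60, 61, 61], [61, 61, 60, 61], [61, 61, 61, 60]]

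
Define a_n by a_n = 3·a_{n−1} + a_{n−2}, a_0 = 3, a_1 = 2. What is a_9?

With companion matrix C = [[3, 1], [1, 0]], [a_n, a_{n−1}]ᵀ = C·[a_{n−1}, a_{n−2}]ᵀ, so [a_9, a_8]ᵀ = C⁸·[a_1, a_0]ᵀ.
C⁸ = [[12970, 3927], [3927, 1189]], giving [a_9, a_8]ᵀ = [[37721], [11421]].

37721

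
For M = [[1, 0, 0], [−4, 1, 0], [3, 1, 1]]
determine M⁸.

M = I + N where N = [[0, 0, 0], [−4, 0, 0], [3, 1, 0]] is strictly lower-triangular, so N³ = 0.
(I + N)⁸ = I + 8·N + 28·N² = [[1, 0, 0], [−32, 1, 0], [−88, 8, 1]].

[[1, 0, 0], [−32, 1, 0], [−88, 8, 1]]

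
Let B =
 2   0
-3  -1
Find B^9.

[[512, 0], [-513, -1]]

tr B = 1 and det B = -2, so the characteristic polynomial is λ² − (1)λ + (-2) with roots -1 and 2.
Eigenvectors give P = [[0, -1], [1, 1]] with P⁻¹ = [[1, 1], [-1, 0]], and B = P·diag(-1, 2)·P⁻¹.
Then B^9 = P·diag(-1, 512)·P⁻¹ = [[0, -512], [-1, 512]] · [[1, 1], [-1, 0]] = [[512, 0], [-513, -1]].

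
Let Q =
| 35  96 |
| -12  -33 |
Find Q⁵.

[[2195, 5856], [-732, -1953]]

tr Q = 2 and det Q = -3, so the characteristic polynomial is λ² − (2)λ + (-3) with roots 3 and -1.
Eigenvectors give P = [[-3, 8], [1, -3]] with P⁻¹ = [[-3, -8], [-1, -3]], and Q = P·diag(3, -1)·P⁻¹.
Then Q⁵ = P·diag(243, -1)·P⁻¹ = [[-729, -8], [243, 3]] · [[-3, -8], [-1, -3]] = [[2195, 5856], [-732, -1953]].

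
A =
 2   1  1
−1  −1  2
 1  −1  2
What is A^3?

A^2 = [[4, 0, 6], [1, −2, 1], [5, 0, 3]]
A^3 = [[14, −2, 16], [5, 2, −1], [13, 2, 11]]

[[14, −2, 16], [5, 2, −1], [13, 2, 11]]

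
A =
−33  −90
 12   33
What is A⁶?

[[729, 0], [0, 729]]

tr A = 0 and det A = −9, so the characteristic polynomial is λ² − (0)λ + (−9) with roots −3 and 3.
Eigenvectors give P = [[−3, −5], [1, 2]] with P⁻¹ = [[−2, −5], [1, 3]], and A = P·diag(−3, 3)·P⁻¹.
Then A⁶ = P·diag(729, 729)·P⁻¹ = [[−2187, −3645], [729, 1458]] · [[−2, −5], [1, 3]] = [[729, 0], [0, 729]].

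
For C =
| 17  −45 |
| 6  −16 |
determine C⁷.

[[773, −1935], [258, −646]]

tr C = 1 and det C = −2, so the characteristic polynomial is λ² − (1)λ + (−2) with roots −1 and 2.
Eigenvectors give P = [[−5, 3], [−2, 1]] with P⁻¹ = [[1, −3], [2, −5]], and C = P·diag(−1, 2)·P⁻¹.
Then C⁷ = P·diag(−1, 128)·P⁻¹ = [[5, 384], [2, 128]] · [[1, −3], [2, −5]] = [[773, −1935], [258, −646]].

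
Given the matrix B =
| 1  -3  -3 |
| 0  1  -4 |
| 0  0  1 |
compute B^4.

[[1, -12, 60], [0, 1, -16], [0, 0, 1]]

B = I + N where N = [[0, -3, -3], [0, 0, -4], [0, 0, 0]] is strictly upper-triangular, so N^3 = 0.
(I + N)^4 = I + 4·N + 6·N^2 = [[1, -12, 60], [0, 1, -16], [0, 0, 1]].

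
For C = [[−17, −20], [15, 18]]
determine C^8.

tr C = 1 and det C = −6, so the characteristic polynomial is λ² − (1)λ + (−6) with roots −2 and 3.
Eigenvectors give P = [[4, −1], [−3, 1]] with P⁻¹ = [[1, 1], [3, 4]], and C = P·diag(−2, 3)·P⁻¹.
Then C^8 = P·diag(256, 6561)·P⁻¹ = [[1024, −6561], [−768, 6561]] · [[1, 1], [3, 4]] = [[−18659, −25220], [18915, 25476]].

[[−18659, −25220], [18915, 25476]]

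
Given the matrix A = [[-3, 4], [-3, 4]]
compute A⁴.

[[-3, 4], [-3, 4]]

A² = A (a projection; rank 1, trace 1), so A⁴ = A.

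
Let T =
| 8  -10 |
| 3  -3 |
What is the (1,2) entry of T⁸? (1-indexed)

tr T = 5 and det T = 6, so the characteristic polynomial is λ² − (5)λ + (6) with roots 2 and 3.
Eigenvectors give P = [[-5, 2], [-3, 1]] with P⁻¹ = [[1, -2], [3, -5]], and T = P·diag(2, 3)·P⁻¹.
Then T⁸ = P·diag(256, 6561)·P⁻¹ = [[-1280, 13122], [-768, 6561]] · [[1, -2], [3, -5]] = [[38086, -63050], [18915, -31269]].

-63050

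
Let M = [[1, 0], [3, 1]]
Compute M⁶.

[[1, 0], [18, 1]]

M = I + N where N = [[0, 0], [3, 0]] is strictly lower-triangular, so N² = 0.
(I + N)⁶ = I + 6·N = [[1, 0], [18, 1]].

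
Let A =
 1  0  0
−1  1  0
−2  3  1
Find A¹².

A = I + N where N = [[0, 0, 0], [−1, 0, 0], [−2, 3, 0]] is strictly lower-triangular, so N³ = 0.
(I + N)¹² = I + 12·N + 66·N² = [[1, 0, 0], [−12, 1, 0], [−222, 36, 1]].

[[1, 0, 0], [−12, 1, 0], [−222, 36, 1]]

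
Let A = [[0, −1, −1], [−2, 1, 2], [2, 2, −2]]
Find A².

[[0, −3, 0], [2, 7, 0], [−8, −4, 6]]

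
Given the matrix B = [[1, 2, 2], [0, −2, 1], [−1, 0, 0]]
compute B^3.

[[−5, 2, −4], [1, −10, 2], [1, 2, −4]]

B^2 = [[−1, −2, 4], [−1, 4, −2], [−1, −2, −2]]
B^3 = [[−5, 2, −4], [1, −10, 2], [1, 2, −4]]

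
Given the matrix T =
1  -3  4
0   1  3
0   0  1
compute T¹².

[[1, -36, -546], [0, 1, 36], [0, 0, 1]]

T = I + N where N = [[0, -3, 4], [0, 0, 3], [0, 0, 0]] is strictly upper-triangular, so N³ = 0.
(I + N)¹² = I + 12·N + 66·N² = [[1, -36, -546], [0, 1, 36], [0, 0, 1]].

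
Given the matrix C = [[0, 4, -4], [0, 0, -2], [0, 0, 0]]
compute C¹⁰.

[[0, 0, 0], [0, 0, 0], [0, 0, 0]]

C is strictly triangular, hence nilpotent: C³ = 0, so C¹⁰ = 0.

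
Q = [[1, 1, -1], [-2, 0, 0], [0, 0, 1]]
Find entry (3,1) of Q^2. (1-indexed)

0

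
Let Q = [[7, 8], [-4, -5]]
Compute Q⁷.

tr Q = 2 and det Q = -3, so the characteristic polynomial is λ² − (2)λ + (-3) with roots 3 and -1.
Eigenvectors give P = [[-2, 1], [1, -1]] with P⁻¹ = [[-1, -1], [-1, -2]], and Q = P·diag(3, -1)·P⁻¹.
Then Q⁷ = P·diag(2187, -1)·P⁻¹ = [[-4374, -1], [2187, 1]] · [[-1, -1], [-1, -2]] = [[4375, 4376], [-2188, -2189]].

[[4375, 4376], [-2188, -2189]]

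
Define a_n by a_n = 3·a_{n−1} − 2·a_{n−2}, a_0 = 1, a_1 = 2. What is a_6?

64

With companion matrix B = [[3, −2], [1, 0]], [a_n, a_{n−1}]ᵀ = B·[a_{n−1}, a_{n−2}]ᵀ, so [a_6, a_5]ᵀ = B⁵·[a_1, a_0]ᵀ.
B⁵ = [[63, −62], [31, −30]], giving [a_6, a_5]ᵀ = [[64], [32]].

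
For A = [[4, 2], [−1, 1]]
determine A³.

tr A = 5 and det A = 6, so the characteristic polynomial is λ² − (5)λ + (6) with roots 3 and 2.
Eigenvectors give P = [[−2, −1], [1, 1]] with P⁻¹ = [[−1, −1], [1, 2]], and A = P·diag(3, 2)·P⁻¹.
Then A³ = P·diag(27, 8)·P⁻¹ = [[−54, −8], [27, 8]] · [[−1, −1], [1, 2]] = [[46, 38], [−19, −11]].

[[46, 38], [−19, −11]]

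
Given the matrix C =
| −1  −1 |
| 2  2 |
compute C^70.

[[−1, −1], [2, 2]]

C² = C (a projection; rank 1, trace 1), so C^70 = C.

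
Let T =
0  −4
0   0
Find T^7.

T is strictly triangular, hence nilpotent: T^2 = 0, so T^7 = 0.

[[0, 0], [0, 0]]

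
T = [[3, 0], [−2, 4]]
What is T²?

[[9, 0], [−14, 16]]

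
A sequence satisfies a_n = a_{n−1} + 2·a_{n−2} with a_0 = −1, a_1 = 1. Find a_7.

With companion matrix Q = [[1, 2], [1, 0]], [a_n, a_{n−1}]ᵀ = Q·[a_{n−1}, a_{n−2}]ᵀ, so [a_7, a_6]ᵀ = Q^6·[a_1, a_0]ᵀ.
Q^6 = [[43, 42], [21, 22]], giving [a_7, a_6]ᵀ = [[1], [−1]].

1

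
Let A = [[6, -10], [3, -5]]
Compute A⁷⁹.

[[6, -10], [3, -5]]

A² = A (a projection; rank 1, trace 1), so A⁷⁹ = A.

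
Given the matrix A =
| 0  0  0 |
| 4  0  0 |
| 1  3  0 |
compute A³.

[[0, 0, 0], [0, 0, 0], [0, 0, 0]]

A is strictly triangular, hence nilpotent: A³ = 0, so A³ = 0.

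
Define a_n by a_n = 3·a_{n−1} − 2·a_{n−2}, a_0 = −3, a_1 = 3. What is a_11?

12279

With companion matrix M = [[3, −2], [1, 0]], [a_n, a_{n−1}]ᵀ = M·[a_{n−1}, a_{n−2}]ᵀ, so [a_11, a_10]ᵀ = M¹⁰·[a_1, a_0]ᵀ.
M¹⁰ = [[2047, −2046], [1023, −1022]], giving [a_11, a_10]ᵀ = [[12279], [6135]].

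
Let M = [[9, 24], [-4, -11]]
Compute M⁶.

tr M = -2 and det M = -3, so the characteristic polynomial is λ² − (-2)λ + (-3) with roots 1 and -3.
Eigenvectors give P = [[3, 2], [-1, -1]] with P⁻¹ = [[1, 2], [-1, -3]], and M = P·diag(1, -3)·P⁻¹.
Then M⁶ = P·diag(1, 729)·P⁻¹ = [[3, 1458], [-1, -729]] · [[1, 2], [-1, -3]] = [[-1455, -4368], [728, 2185]].

[[-1455, -4368], [728, 2185]]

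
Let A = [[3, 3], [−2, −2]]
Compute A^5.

A² = A (a projection; rank 1, trace 1), so A^5 = A.

[[3, 3], [−2, −2]]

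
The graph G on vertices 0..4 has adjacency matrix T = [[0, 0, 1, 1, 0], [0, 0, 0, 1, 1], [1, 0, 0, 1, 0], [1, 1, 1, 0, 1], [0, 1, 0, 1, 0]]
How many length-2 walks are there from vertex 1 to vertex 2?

1

The number of length-2 walks from vertex 1 to vertex 2 is entry (1,2) of T^2, where T is the adjacency matrix.
T^2 = [[2, 1, 1, 1, 1], [1, 2, 1, 1, 1], [1, 1, 2, 1, 1], [1, 1, 1, 4, 1], [1, 1, 1, 1, 2]]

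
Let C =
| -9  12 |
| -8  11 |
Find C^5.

tr C = 2 and det C = -3, so the characteristic polynomial is λ² − (2)λ + (-3) with roots -1 and 3.
Eigenvectors give P = [[3, 1], [2, 1]] with P⁻¹ = [[1, -1], [-2, 3]], and C = P·diag(-1, 3)·P⁻¹.
Then C^5 = P·diag(-1, 243)·P⁻¹ = [[-3, 243], [-2, 243]] · [[1, -1], [-2, 3]] = [[-489, 732], [-488, 731]].

[[-489, 732], [-488, 731]]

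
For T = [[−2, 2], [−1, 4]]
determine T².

[[2, 4], [−2, 14]]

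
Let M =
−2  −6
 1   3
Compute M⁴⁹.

[[−2, −6], [1, 3]]

M² = M (a projection; rank 1, trace 1), so M⁴⁹ = M.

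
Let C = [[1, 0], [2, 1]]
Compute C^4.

C = I + N where N = [[0, 0], [2, 0]] is strictly lower-triangular, so N^2 = 0.
(I + N)^4 = I + 4·N = [[1, 0], [8, 1]].

[[1, 0], [8, 1]]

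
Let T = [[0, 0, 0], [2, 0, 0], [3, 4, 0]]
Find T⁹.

T is strictly triangular, hence nilpotent: T³ = 0, so T⁹ = 0.

[[0, 0, 0], [0, 0, 0], [0, 0, 0]]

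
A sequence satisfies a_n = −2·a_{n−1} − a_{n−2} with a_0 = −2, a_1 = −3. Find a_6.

With companion matrix T = [[−2, −1], [1, 0]], [a_n, a_{n−1}]ᵀ = T·[a_{n−1}, a_{n−2}]ᵀ, so [a_6, a_5]ᵀ = T⁵·[a_1, a_0]ᵀ.
T⁵ = [[−6, −5], [5, 4]], giving [a_6, a_5]ᵀ = [[28], [−23]].

28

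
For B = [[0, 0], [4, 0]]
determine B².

B is strictly triangular, hence nilpotent: B² = 0, so B² = 0.

[[0, 0], [0, 0]]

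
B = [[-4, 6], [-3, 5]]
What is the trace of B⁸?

tr B = 1 and det B = -2, so the characteristic polynomial is λ² − (1)λ + (-2) with roots -1 and 2.
Eigenvectors give P = [[-2, 1], [-1, 1]] with P⁻¹ = [[-1, 1], [-1, 2]], and B = P·diag(-1, 2)·P⁻¹.
Then B⁸ = P·diag(1, 256)·P⁻¹ = [[-2, 256], [-1, 256]] · [[-1, 1], [-1, 2]] = [[-254, 510], [-255, 511]].

257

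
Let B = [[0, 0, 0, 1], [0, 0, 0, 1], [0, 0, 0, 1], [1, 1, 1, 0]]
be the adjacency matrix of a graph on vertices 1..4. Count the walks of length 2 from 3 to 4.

The number of length-2 walks from vertex 3 to vertex 4 is entry (3,4) of B², where B is the adjacency matrix.
B² = [[1, 1, 1, 0], [1, 1, 1, 0], [1, 1, 1, 0], [0, 0, 0, 3]]

0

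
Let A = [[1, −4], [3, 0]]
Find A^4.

[[109, 92], [−69, 132]]

A^2 = [[−11, −4], [3, −12]]
A^3 = [[−23, 44], [−33, −12]]
A^4 = [[109, 92], [−69, 132]]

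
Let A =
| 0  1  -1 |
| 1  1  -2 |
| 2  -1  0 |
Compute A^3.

A^2 = [[-1, 2, -2], [-3, 4, -3], [-1, 1, 0]]
A^3 = [[-2, 3, -3], [-2, 4, -5], [1, 0, -1]]

[[-2, 3, -3], [-2, 4, -5], [1, 0, -1]]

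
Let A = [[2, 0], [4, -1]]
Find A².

[[4, 0], [4, 1]]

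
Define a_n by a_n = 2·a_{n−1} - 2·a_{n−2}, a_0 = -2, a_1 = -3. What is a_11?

32

With companion matrix Q = [[2, -2], [1, 0]], [a_n, a_{n−1}]ᵀ = Q·[a_{n−1}, a_{n−2}]ᵀ, so [a_11, a_10]ᵀ = Q¹⁰·[a_1, a_0]ᵀ.
Q¹⁰ = [[32, -64], [32, -32]], giving [a_11, a_10]ᵀ = [[32], [-32]].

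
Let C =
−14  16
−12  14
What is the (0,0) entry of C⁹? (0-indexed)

−3584

tr C = 0 and det C = −4, so the characteristic polynomial is λ² − (0)λ + (−4) with roots 2 and −2.
Eigenvectors give P = [[1, −4], [1, −3]] with P⁻¹ = [[−3, 4], [−1, 1]], and C = P·diag(2, −2)·P⁻¹.
Then C⁹ = P·diag(512, −512)·P⁻¹ = [[512, 2048], [512, 1536]] · [[−3, 4], [−1, 1]] = [[−3584, 4096], [−3072, 3584]].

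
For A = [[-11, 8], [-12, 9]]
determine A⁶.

tr A = -2 and det A = -3, so the characteristic polynomial is λ² − (-2)λ + (-3) with roots -3 and 1.
Eigenvectors give P = [[-1, 2], [-1, 3]] with P⁻¹ = [[-3, 2], [-1, 1]], and A = P·diag(-3, 1)·P⁻¹.
Then A⁶ = P·diag(729, 1)·P⁻¹ = [[-729, 2], [-729, 3]] · [[-3, 2], [-1, 1]] = [[2185, -1456], [2184, -1455]].

[[2185, -1456], [2184, -1455]]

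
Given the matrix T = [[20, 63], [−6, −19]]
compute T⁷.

tr T = 1 and det T = −2, so the characteristic polynomial is λ² − (1)λ + (−2) with roots −1 and 2.
Eigenvectors give P = [[−3, 7], [1, −2]] with P⁻¹ = [[2, 7], [1, 3]], and T = P·diag(−1, 2)·P⁻¹.
Then T⁷ = P·diag(−1, 128)·P⁻¹ = [[3, 896], [−1, −256]] · [[2, 7], [1, 3]] = [[902, 2709], [−258, −775]].

[[902, 2709], [−258, −775]]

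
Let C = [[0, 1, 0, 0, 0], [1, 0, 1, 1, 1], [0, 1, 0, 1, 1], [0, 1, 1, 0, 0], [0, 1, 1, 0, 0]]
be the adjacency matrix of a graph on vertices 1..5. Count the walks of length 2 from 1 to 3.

The number of length-2 walks from vertex 1 to vertex 3 is entry (1,3) of C², where C is the adjacency matrix.
C² = [[1, 0, 1, 1, 1], [0, 4, 2, 1, 1], [1, 2, 3, 1, 1], [1, 1, 1, 2, 2], [1, 1, 1, 2, 2]]

1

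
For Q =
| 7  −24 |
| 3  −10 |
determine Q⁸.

[[−2039, 6120], [−765, 2296]]

tr Q = −3 and det Q = 2, so the characteristic polynomial is λ² − (−3)λ + (2) with roots −1 and −2.
Eigenvectors give P = [[−3, −8], [−1, −3]] with P⁻¹ = [[−3, 8], [1, −3]], and Q = P·diag(−1, −2)·P⁻¹.
Then Q⁸ = P·diag(1, 256)·P⁻¹ = [[−3, −2048], [−1, −768]] · [[−3, 8], [1, −3]] = [[−2039, 6120], [−765, 2296]].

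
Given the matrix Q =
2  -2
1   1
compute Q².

[[2, -6], [3, -1]]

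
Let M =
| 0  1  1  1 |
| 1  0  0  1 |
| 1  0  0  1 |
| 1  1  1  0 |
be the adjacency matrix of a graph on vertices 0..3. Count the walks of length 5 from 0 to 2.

29

The number of length-5 walks from vertex 0 to vertex 2 is entry (0,2) of M^5, where M is the adjacency matrix.
M^2 = [[3, 1, 1, 2], [1, 2, 2, 1], [1, 2, 2, 1], [2, 1, 1, 3]]
M^3 = [[4, 5, 5, 5], [5, 2, 2, 5], [5, 2, 2, 5], [5, 5, 5, 4]]
M^4 = [[15, 9, 9, 14], [9, 10, 10, 9], [9, 10, 10, 9], [14, 9, 9, 15]]
M^5 = [[32, 29, 29, 33], [29, 18, 18, 29], [29, 18, 18, 29], [33, 29, 29, 32]]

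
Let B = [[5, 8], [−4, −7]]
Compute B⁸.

tr B = −2 and det B = −3, so the characteristic polynomial is λ² − (−2)λ + (−3) with roots 1 and −3.
Eigenvectors give P = [[−2, −1], [1, 1]] with P⁻¹ = [[−1, −1], [1, 2]], and B = P·diag(1, −3)·P⁻¹.
Then B⁸ = P·diag(1, 6561)·P⁻¹ = [[−2, −6561], [1, 6561]] · [[−1, −1], [1, 2]] = [[−6559, −13120], [6560, 13121]].

[[−6559, −13120], [6560, 13121]]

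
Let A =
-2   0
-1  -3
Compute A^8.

tr A = -5 and det A = 6, so the characteristic polynomial is λ² − (-5)λ + (6) with roots -2 and -3.
Eigenvectors give P = [[-1, 0], [1, 1]] with P⁻¹ = [[-1, 0], [1, 1]], and A = P·diag(-2, -3)·P⁻¹.
Then A^8 = P·diag(256, 6561)·P⁻¹ = [[-256, 0], [256, 6561]] · [[-1, 0], [1, 1]] = [[256, 0], [6305, 6561]].

[[256, 0], [6305, 6561]]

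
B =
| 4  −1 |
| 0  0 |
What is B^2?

[[16, −4], [0, 0]]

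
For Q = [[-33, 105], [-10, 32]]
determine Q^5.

[[-1893, 5775], [-550, 1682]]

tr Q = -1 and det Q = -6, so the characteristic polynomial is λ² − (-1)λ + (-6) with roots -3 and 2.
Eigenvectors give P = [[-7, -3], [-2, -1]] with P⁻¹ = [[-1, 3], [2, -7]], and Q = P·diag(-3, 2)·P⁻¹.
Then Q^5 = P·diag(-243, 32)·P⁻¹ = [[1701, -96], [486, -32]] · [[-1, 3], [2, -7]] = [[-1893, 5775], [-550, 1682]].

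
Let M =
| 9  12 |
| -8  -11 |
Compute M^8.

[[-13119, -19680], [13120, 19681]]

tr M = -2 and det M = -3, so the characteristic polynomial is λ² − (-2)λ + (-3) with roots 1 and -3.
Eigenvectors give P = [[3, -1], [-2, 1]] with P⁻¹ = [[1, 1], [2, 3]], and M = P·diag(1, -3)·P⁻¹.
Then M^8 = P·diag(1, 6561)·P⁻¹ = [[3, -6561], [-2, 6561]] · [[1, 1], [2, 3]] = [[-13119, -19680], [13120, 19681]].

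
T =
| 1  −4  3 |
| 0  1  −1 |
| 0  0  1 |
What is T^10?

[[1, −40, 210], [0, 1, −10], [0, 0, 1]]

T = I + N where N = [[0, −4, 3], [0, 0, −1], [0, 0, 0]] is strictly upper-triangular, so N^3 = 0.
(I + N)^10 = I + 10·N + 45·N^2 = [[1, −40, 210], [0, 1, −10], [0, 0, 1]].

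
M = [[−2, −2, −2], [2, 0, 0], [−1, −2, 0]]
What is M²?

[[2, 8, 4], [−4, −4, −4], [−2, 2, 2]]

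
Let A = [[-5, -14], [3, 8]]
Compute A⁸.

[[-1529, -3570], [765, 1786]]

tr A = 3 and det A = 2, so the characteristic polynomial is λ² − (3)λ + (2) with roots 2 and 1.
Eigenvectors give P = [[-2, 7], [1, -3]] with P⁻¹ = [[3, 7], [1, 2]], and A = P·diag(2, 1)·P⁻¹.
Then A⁸ = P·diag(256, 1)·P⁻¹ = [[-512, 7], [256, -3]] · [[3, 7], [1, 2]] = [[-1529, -3570], [765, 1786]].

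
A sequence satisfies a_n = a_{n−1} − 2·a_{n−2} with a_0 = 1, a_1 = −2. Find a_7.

With companion matrix A = [[1, −2], [1, 0]], [a_n, a_{n−1}]ᵀ = A·[a_{n−1}, a_{n−2}]ᵀ, so [a_7, a_6]ᵀ = A⁶·[a_1, a_0]ᵀ.
A⁶ = [[7, −10], [5, 2]], giving [a_7, a_6]ᵀ = [[−24], [−8]].

−24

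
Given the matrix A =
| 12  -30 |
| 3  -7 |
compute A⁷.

[[20718, -61770], [6177, -18403]]

tr A = 5 and det A = 6, so the characteristic polynomial is λ² − (5)λ + (6) with roots 2 and 3.
Eigenvectors give P = [[-3, 10], [-1, 3]] with P⁻¹ = [[3, -10], [1, -3]], and A = P·diag(2, 3)·P⁻¹.
Then A⁷ = P·diag(128, 2187)·P⁻¹ = [[-384, 21870], [-128, 6561]] · [[3, -10], [1, -3]] = [[20718, -61770], [6177, -18403]].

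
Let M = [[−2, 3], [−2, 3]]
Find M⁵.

M² = M (a projection; rank 1, trace 1), so M⁵ = M.

[[−2, 3], [−2, 3]]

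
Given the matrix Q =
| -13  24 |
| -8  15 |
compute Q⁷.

[[-6565, 13128], [-4376, 8751]]

tr Q = 2 and det Q = -3, so the characteristic polynomial is λ² − (2)λ + (-3) with roots -1 and 3.
Eigenvectors give P = [[2, -3], [1, -2]] with P⁻¹ = [[2, -3], [1, -2]], and Q = P·diag(-1, 3)·P⁻¹.
Then Q⁷ = P·diag(-1, 2187)·P⁻¹ = [[-2, -6561], [-1, -4374]] · [[2, -3], [1, -2]] = [[-6565, 13128], [-4376, 8751]].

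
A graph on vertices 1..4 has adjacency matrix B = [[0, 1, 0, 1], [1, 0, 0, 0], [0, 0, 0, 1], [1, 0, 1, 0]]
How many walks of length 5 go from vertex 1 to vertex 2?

The number of length-5 walks from vertex 1 to vertex 2 is entry (1,2) of B⁵, where B is the adjacency matrix.
B² = [[2, 0, 1, 0], [0, 1, 0, 1], [1, 0, 1, 0], [0, 1, 0, 2]]
B³ = [[0, 2, 0, 3], [2, 0, 1, 0], [0, 1, 0, 2], [3, 0, 2, 0]]
B⁴ = [[5, 0, 3, 0], [0, 2, 0, 3], [3, 0, 2, 0], [0, 3, 0, 5]]
B⁵ = [[0, 5, 0, 8], [5, 0, 3, 0], [0, 3, 0, 5], [8, 0, 5, 0]]

5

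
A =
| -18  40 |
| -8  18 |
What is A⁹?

[[-4608, 10240], [-2048, 4608]]

tr A = 0 and det A = -4, so the characteristic polynomial is λ² − (0)λ + (-4) with roots 2 and -2.
Eigenvectors give P = [[-2, -5], [-1, -2]] with P⁻¹ = [[2, -5], [-1, 2]], and A = P·diag(2, -2)·P⁻¹.
Then A⁹ = P·diag(512, -512)·P⁻¹ = [[-1024, 2560], [-512, 1024]] · [[2, -5], [-1, 2]] = [[-4608, 10240], [-2048, 4608]].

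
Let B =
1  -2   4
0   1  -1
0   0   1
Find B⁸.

B = I + N where N = [[0, -2, 4], [0, 0, -1], [0, 0, 0]] is strictly upper-triangular, so N³ = 0.
(I + N)⁸ = I + 8·N + 28·N² = [[1, -16, 88], [0, 1, -8], [0, 0, 1]].

[[1, -16, 88], [0, 1, -8], [0, 0, 1]]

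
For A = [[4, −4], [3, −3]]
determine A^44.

[[4, −4], [3, −3]]

A² = A (a projection; rank 1, trace 1), so A^44 = A.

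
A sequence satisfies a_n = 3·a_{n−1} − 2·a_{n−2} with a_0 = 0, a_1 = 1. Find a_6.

63

With companion matrix T = [[3, −2], [1, 0]], [a_n, a_{n−1}]ᵀ = T·[a_{n−1}, a_{n−2}]ᵀ, so [a_6, a_5]ᵀ = T^5·[a_1, a_0]ᵀ.
T^5 = [[63, −62], [31, −30]], giving [a_6, a_5]ᵀ = [[63], [31]].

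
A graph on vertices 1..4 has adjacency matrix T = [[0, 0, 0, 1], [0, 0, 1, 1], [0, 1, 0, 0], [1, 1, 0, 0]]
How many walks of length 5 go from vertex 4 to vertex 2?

8

The number of length-5 walks from vertex 4 to vertex 2 is entry (4,2) of T⁵, where T is the adjacency matrix.
T² = [[1, 1, 0, 0], [1, 2, 0, 0], [0, 0, 1, 1], [0, 0, 1, 2]]
T³ = [[0, 0, 1, 2], [0, 0, 2, 3], [1, 2, 0, 0], [2, 3, 0, 0]]
T⁴ = [[2, 3, 0, 0], [3, 5, 0, 0], [0, 0, 2, 3], [0, 0, 3, 5]]
T⁵ = [[0, 0, 3, 5], [0, 0, 5, 8], [3, 5, 0, 0], [5, 8, 0, 0]]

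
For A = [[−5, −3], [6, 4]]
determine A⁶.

tr A = −1 and det A = −2, so the characteristic polynomial is λ² − (−1)λ + (−2) with roots −2 and 1.
Eigenvectors give P = [[−1, 1], [1, −2]] with P⁻¹ = [[−2, −1], [−1, −1]], and A = P·diag(−2, 1)·P⁻¹.
Then A⁶ = P·diag(64, 1)·P⁻¹ = [[−64, 1], [64, −2]] · [[−2, −1], [−1, −1]] = [[127, 63], [−126, −62]].

[[127, 63], [−126, −62]]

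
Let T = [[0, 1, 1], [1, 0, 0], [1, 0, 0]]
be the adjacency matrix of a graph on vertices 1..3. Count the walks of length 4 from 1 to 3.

The number of length-4 walks from vertex 1 to vertex 3 is entry (1,3) of T⁴, where T is the adjacency matrix.
T² = [[2, 0, 0], [0, 1, 1], [0, 1, 1]]
T³ = [[0, 2, 2], [2, 0, 0], [2, 0, 0]]
T⁴ = [[4, 0, 0], [0, 2, 2], [0, 2, 2]]

0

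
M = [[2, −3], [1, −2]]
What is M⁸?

[[1, 0], [0, 1]]

M² = I (check: tr M = 0 and det M = −1), so M⁸ = I since 8 is even.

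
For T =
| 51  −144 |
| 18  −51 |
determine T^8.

tr T = 0 and det T = −9, so the characteristic polynomial is λ² − (0)λ + (−9) with roots 3 and −3.
Eigenvectors give P = [[3, −8], [1, −3]] with P⁻¹ = [[3, −8], [1, −3]], and T = P·diag(3, −3)·P⁻¹.
Then T^8 = P·diag(6561, 6561)·P⁻¹ = [[19683, −52488], [6561, −19683]] · [[3, −8], [1, −3]] = [[6561, 0], [0, 6561]].

[[6561, 0], [0, 6561]]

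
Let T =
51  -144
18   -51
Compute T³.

[[459, -1296], [162, -459]]

tr T = 0 and det T = -9, so the characteristic polynomial is λ² − (0)λ + (-9) with roots -3 and 3.
Eigenvectors give P = [[8, -3], [3, -1]] with P⁻¹ = [[-1, 3], [-3, 8]], and T = P·diag(-3, 3)·P⁻¹.
Then T³ = P·diag(-27, 27)·P⁻¹ = [[-216, -81], [-81, -27]] · [[-1, 3], [-3, 8]] = [[459, -1296], [162, -459]].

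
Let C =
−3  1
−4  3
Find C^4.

[[25, 0], [0, 25]]

C^2 = [[5, 0], [0, 5]]
C^3 = [[−15, 5], [−20, 15]]
C^4 = [[25, 0], [0, 25]]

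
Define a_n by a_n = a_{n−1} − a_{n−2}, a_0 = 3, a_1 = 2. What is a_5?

With companion matrix C = [[1, −1], [1, 0]], [a_n, a_{n−1}]ᵀ = C·[a_{n−1}, a_{n−2}]ᵀ, so [a_5, a_4]ᵀ = C^4·[a_1, a_0]ᵀ.
C^4 = [[−1, 1], [−1, 0]], giving [a_5, a_4]ᵀ = [[1], [−2]].

1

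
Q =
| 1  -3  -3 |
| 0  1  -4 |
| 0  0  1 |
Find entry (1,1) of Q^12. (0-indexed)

1

Q = I + N where N = [[0, -3, -3], [0, 0, -4], [0, 0, 0]] is strictly upper-triangular, so N^3 = 0.
(I + N)^12 = I + 12·N + 66·N^2 = [[1, -36, 756], [0, 1, -48], [0, 0, 1]].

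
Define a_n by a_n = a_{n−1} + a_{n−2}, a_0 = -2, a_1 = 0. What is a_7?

With companion matrix A = [[1, 1], [1, 0]], [a_n, a_{n−1}]ᵀ = A·[a_{n−1}, a_{n−2}]ᵀ, so [a_7, a_6]ᵀ = A⁶·[a_1, a_0]ᵀ.
A⁶ = [[13, 8], [8, 5]], giving [a_7, a_6]ᵀ = [[-16], [-10]].

-16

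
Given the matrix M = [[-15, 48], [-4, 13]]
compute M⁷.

tr M = -2 and det M = -3, so the characteristic polynomial is λ² − (-2)λ + (-3) with roots -3 and 1.
Eigenvectors give P = [[4, 3], [1, 1]] with P⁻¹ = [[1, -3], [-1, 4]], and M = P·diag(-3, 1)·P⁻¹.
Then M⁷ = P·diag(-2187, 1)·P⁻¹ = [[-8748, 3], [-2187, 1]] · [[1, -3], [-1, 4]] = [[-8751, 26256], [-2188, 6565]].

[[-8751, 26256], [-2188, 6565]]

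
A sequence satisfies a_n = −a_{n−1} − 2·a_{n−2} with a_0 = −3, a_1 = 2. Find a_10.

With companion matrix A = [[−1, −2], [1, 0]], [a_n, a_{n−1}]ᵀ = A·[a_{n−1}, a_{n−2}]ᵀ, so [a_10, a_9]ᵀ = A⁹·[a_1, a_0]ᵀ.
A⁹ = [[11, 34], [−17, −6]], giving [a_10, a_9]ᵀ = [[−80], [−16]].

−80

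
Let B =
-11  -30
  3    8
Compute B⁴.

tr B = -3 and det B = 2, so the characteristic polynomial is λ² − (-3)λ + (2) with roots -1 and -2.
Eigenvectors give P = [[3, 10], [-1, -3]] with P⁻¹ = [[-3, -10], [1, 3]], and B = P·diag(-1, -2)·P⁻¹.
Then B⁴ = P·diag(1, 16)·P⁻¹ = [[3, 160], [-1, -48]] · [[-3, -10], [1, 3]] = [[151, 450], [-45, -134]].

[[151, 450], [-45, -134]]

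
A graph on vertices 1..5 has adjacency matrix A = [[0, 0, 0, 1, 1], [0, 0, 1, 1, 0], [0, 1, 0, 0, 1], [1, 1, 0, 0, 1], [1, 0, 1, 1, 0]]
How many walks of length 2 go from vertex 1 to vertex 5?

1

The number of length-2 walks from vertex 1 to vertex 5 is entry (1,5) of A^2, where A is the adjacency matrix.
A^2 = [[2, 1, 1, 1, 1], [1, 2, 0, 0, 2], [1, 0, 2, 2, 0], [1, 0, 2, 3, 1], [1, 2, 0, 1, 3]]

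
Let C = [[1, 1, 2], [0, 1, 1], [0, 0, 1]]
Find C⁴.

C = I + N where N = [[0, 1, 2], [0, 0, 1], [0, 0, 0]] is strictly upper-triangular, so N³ = 0.
(I + N)⁴ = I + 4·N + 6·N² = [[1, 4, 14], [0, 1, 4], [0, 0, 1]].

[[1, 4, 14], [0, 1, 4], [0, 0, 1]]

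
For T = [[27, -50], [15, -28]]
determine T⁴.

tr T = -1 and det T = -6, so the characteristic polynomial is λ² − (-1)λ + (-6) with roots -3 and 2.
Eigenvectors give P = [[-5, -2], [-3, -1]] with P⁻¹ = [[1, -2], [-3, 5]], and T = P·diag(-3, 2)·P⁻¹.
Then T⁴ = P·diag(81, 16)·P⁻¹ = [[-405, -32], [-243, -16]] · [[1, -2], [-3, 5]] = [[-309, 650], [-195, 406]].

[[-309, 650], [-195, 406]]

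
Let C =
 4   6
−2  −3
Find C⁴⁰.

[[4, 6], [−2, −3]]

C² = C (a projection; rank 1, trace 1), so C⁴⁰ = C.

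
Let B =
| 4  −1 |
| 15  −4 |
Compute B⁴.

[[1, 0], [0, 1]]

B² = I (check: tr B = 0 and det B = −1), so B⁴ = I since 4 is even.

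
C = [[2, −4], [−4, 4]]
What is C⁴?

C² = [[20, −24], [−24, 32]]
C³ = [[136, −176], [−176, 224]]
C⁴ = [[976, −1248], [−1248, 1600]]

[[976, −1248], [−1248, 1600]]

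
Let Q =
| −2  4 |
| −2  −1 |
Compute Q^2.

[[−4, −12], [6, −7]]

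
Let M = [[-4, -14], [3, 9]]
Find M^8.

[[-37574, -88270], [18915, 44391]]

tr M = 5 and det M = 6, so the characteristic polynomial is λ² − (5)λ + (6) with roots 2 and 3.
Eigenvectors give P = [[7, 2], [-3, -1]] with P⁻¹ = [[1, 2], [-3, -7]], and M = P·diag(2, 3)·P⁻¹.
Then M^8 = P·diag(256, 6561)·P⁻¹ = [[1792, 13122], [-768, -6561]] · [[1, 2], [-3, -7]] = [[-37574, -88270], [18915, 44391]].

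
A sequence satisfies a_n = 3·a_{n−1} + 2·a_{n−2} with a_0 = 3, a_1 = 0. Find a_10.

With companion matrix C = [[3, 2], [1, 0]], [a_n, a_{n−1}]ᵀ = C·[a_{n−1}, a_{n−2}]ᵀ, so [a_10, a_9]ᵀ = C^9·[a_1, a_0]ᵀ.
C^9 = [[79647, 44726], [22363, 12558]], giving [a_10, a_9]ᵀ = [[134178], [37674]].

134178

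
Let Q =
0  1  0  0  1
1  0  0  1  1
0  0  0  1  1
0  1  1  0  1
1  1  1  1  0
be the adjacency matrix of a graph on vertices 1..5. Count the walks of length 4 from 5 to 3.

The number of length-4 walks from vertex 5 to vertex 3 is entry (5,3) of Q⁴, where Q is the adjacency matrix.
Q² = [[2, 1, 1, 2, 1], [1, 3, 2, 1, 2], [1, 2, 2, 1, 1], [2, 1, 1, 3, 2], [1, 2, 1, 2, 4]]
Q³ = [[2, 5, 3, 3, 6], [5, 4, 3, 7, 7], [3, 3, 2, 5, 6], [3, 7, 5, 4, 7], [6, 7, 6, 7, 6]]
Q⁴ = [[11, 11, 9, 14, 13], [11, 19, 14, 14, 19], [9, 14, 11, 11, 13], [14, 14, 11, 19, 19], [13, 19, 13, 19, 26]]

13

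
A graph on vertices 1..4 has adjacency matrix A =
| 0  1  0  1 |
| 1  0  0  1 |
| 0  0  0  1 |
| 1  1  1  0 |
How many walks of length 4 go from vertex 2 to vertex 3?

4

The number of length-4 walks from vertex 2 to vertex 3 is entry (2,3) of A⁴, where A is the adjacency matrix.
A² = [[2, 1, 1, 1], [1, 2, 1, 1], [1, 1, 1, 0], [1, 1, 0, 3]]
A³ = [[2, 3, 1, 4], [3, 2, 1, 4], [1, 1, 0, 3], [4, 4, 3, 2]]
A⁴ = [[7, 6, 4, 6], [6, 7, 4, 6], [4, 4, 3, 2], [6, 6, 2, 11]]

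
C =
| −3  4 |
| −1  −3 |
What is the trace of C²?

10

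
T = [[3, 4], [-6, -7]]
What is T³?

[[51, 52], [-78, -79]]

tr T = -4 and det T = 3, so the characteristic polynomial is λ² − (-4)λ + (3) with roots -3 and -1.
Eigenvectors give P = [[2, 1], [-3, -1]] with P⁻¹ = [[-1, -1], [3, 2]], and T = P·diag(-3, -1)·P⁻¹.
Then T³ = P·diag(-27, -1)·P⁻¹ = [[-54, -1], [81, 1]] · [[-1, -1], [3, 2]] = [[51, 52], [-78, -79]].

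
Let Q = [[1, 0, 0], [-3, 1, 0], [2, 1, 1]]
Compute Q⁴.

Q = I + N where N = [[0, 0, 0], [-3, 0, 0], [2, 1, 0]] is strictly lower-triangular, so N³ = 0.
(I + N)⁴ = I + 4·N + 6·N² = [[1, 0, 0], [-12, 1, 0], [-10, 4, 1]].

[[1, 0, 0], [-12, 1, 0], [-10, 4, 1]]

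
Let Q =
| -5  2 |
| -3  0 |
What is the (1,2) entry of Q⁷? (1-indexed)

tr Q = -5 and det Q = 6, so the characteristic polynomial is λ² − (-5)λ + (6) with roots -2 and -3.
Eigenvectors give P = [[2, -1], [3, -1]] with P⁻¹ = [[-1, 1], [-3, 2]], and Q = P·diag(-2, -3)·P⁻¹.
Then Q⁷ = P·diag(-128, -2187)·P⁻¹ = [[-256, 2187], [-384, 2187]] · [[-1, 1], [-3, 2]] = [[-6305, 4118], [-6177, 3990]].

4118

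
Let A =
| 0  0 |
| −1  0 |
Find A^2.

A is strictly triangular, hence nilpotent: A^2 = 0, so A^2 = 0.

[[0, 0], [0, 0]]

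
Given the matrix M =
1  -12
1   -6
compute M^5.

[[601, -2532], [211, -876]]

tr M = -5 and det M = 6, so the characteristic polynomial is λ² − (-5)λ + (6) with roots -2 and -3.
Eigenvectors give P = [[4, 3], [1, 1]] with P⁻¹ = [[1, -3], [-1, 4]], and M = P·diag(-2, -3)·P⁻¹.
Then M^5 = P·diag(-32, -243)·P⁻¹ = [[-128, -729], [-32, -243]] · [[1, -3], [-1, 4]] = [[601, -2532], [211, -876]].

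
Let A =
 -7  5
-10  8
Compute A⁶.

[[-601, 665], [-1330, 1394]]

tr A = 1 and det A = -6, so the characteristic polynomial is λ² − (1)λ + (-6) with roots 3 and -2.
Eigenvectors give P = [[-1, 1], [-2, 1]] with P⁻¹ = [[1, -1], [2, -1]], and A = P·diag(3, -2)·P⁻¹.
Then A⁶ = P·diag(729, 64)·P⁻¹ = [[-729, 64], [-1458, 64]] · [[1, -1], [2, -1]] = [[-601, 665], [-1330, 1394]].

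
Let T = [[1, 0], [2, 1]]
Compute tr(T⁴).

T = I + N where N = [[0, 0], [2, 0]] is strictly lower-triangular, so N² = 0.
(I + N)⁴ = I + 4·N = [[1, 0], [8, 1]].

2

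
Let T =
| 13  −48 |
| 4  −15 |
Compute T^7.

tr T = −2 and det T = −3, so the characteristic polynomial is λ² − (−2)λ + (−3) with roots 1 and −3.
Eigenvectors give P = [[−4, 3], [−1, 1]] with P⁻¹ = [[−1, 3], [−1, 4]], and T = P·diag(1, −3)·P⁻¹.
Then T^7 = P·diag(1, −2187)·P⁻¹ = [[−4, −6561], [−1, −2187]] · [[−1, 3], [−1, 4]] = [[6565, −26256], [2188, −8751]].

[[6565, −26256], [2188, −8751]]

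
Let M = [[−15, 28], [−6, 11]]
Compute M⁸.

[[45921, −91840], [19680, −39359]]

tr M = −4 and det M = 3, so the characteristic polynomial is λ² − (−4)λ + (3) with roots −1 and −3.
Eigenvectors give P = [[2, 7], [1, 3]] with P⁻¹ = [[−3, 7], [1, −2]], and M = P·diag(−1, −3)·P⁻¹.
Then M⁸ = P·diag(1, 6561)·P⁻¹ = [[2, 45927], [1, 19683]] · [[−3, 7], [1, −2]] = [[45921, −91840], [19680, −39359]].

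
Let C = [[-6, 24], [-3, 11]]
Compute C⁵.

[[-1656, 5064], [-633, 1931]]

tr C = 5 and det C = 6, so the characteristic polynomial is λ² − (5)λ + (6) with roots 3 and 2.
Eigenvectors give P = [[8, 3], [3, 1]] with P⁻¹ = [[-1, 3], [3, -8]], and C = P·diag(3, 2)·P⁻¹.
Then C⁵ = P·diag(243, 32)·P⁻¹ = [[1944, 96], [729, 32]] · [[-1, 3], [3, -8]] = [[-1656, 5064], [-633, 1931]].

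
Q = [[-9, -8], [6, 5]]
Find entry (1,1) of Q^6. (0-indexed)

-2183

tr Q = -4 and det Q = 3, so the characteristic polynomial is λ² − (-4)λ + (3) with roots -3 and -1.
Eigenvectors give P = [[4, -1], [-3, 1]] with P⁻¹ = [[1, 1], [3, 4]], and Q = P·diag(-3, -1)·P⁻¹.
Then Q^6 = P·diag(729, 1)·P⁻¹ = [[2916, -1], [-2187, 1]] · [[1, 1], [3, 4]] = [[2913, 2912], [-2184, -2183]].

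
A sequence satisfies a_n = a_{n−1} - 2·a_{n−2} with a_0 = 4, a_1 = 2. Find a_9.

-10

With companion matrix C = [[1, -2], [1, 0]], [a_n, a_{n−1}]ᵀ = C·[a_{n−1}, a_{n−2}]ᵀ, so [a_9, a_8]ᵀ = C⁸·[a_1, a_0]ᵀ.
C⁸ = [[-17, 6], [-3, -14]], giving [a_9, a_8]ᵀ = [[-10], [-62]].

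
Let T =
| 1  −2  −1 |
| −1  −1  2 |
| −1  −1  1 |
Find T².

[[4, 1, −6], [−2, 1, 1], [−1, 2, 0]]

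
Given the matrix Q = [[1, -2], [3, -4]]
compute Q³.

tr Q = -3 and det Q = 2, so the characteristic polynomial is λ² − (-3)λ + (2) with roots -1 and -2.
Eigenvectors give P = [[-1, -2], [-1, -3]] with P⁻¹ = [[-3, 2], [1, -1]], and Q = P·diag(-1, -2)·P⁻¹.
Then Q³ = P·diag(-1, -8)·P⁻¹ = [[1, 16], [1, 24]] · [[-3, 2], [1, -1]] = [[13, -14], [21, -22]].

[[13, -14], [21, -22]]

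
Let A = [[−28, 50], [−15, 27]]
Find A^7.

tr A = −1 and det A = −6, so the characteristic polynomial is λ² − (−1)λ + (−6) with roots −3 and 2.
Eigenvectors give P = [[2, −5], [1, −3]] with P⁻¹ = [[3, −5], [1, −2]], and A = P·diag(−3, 2)·P⁻¹.
Then A^7 = P·diag(−2187, 128)·P⁻¹ = [[−4374, −640], [−2187, −384]] · [[3, −5], [1, −2]] = [[−13762, 23150], [−6945, 11703]].

[[−13762, 23150], [−6945, 11703]]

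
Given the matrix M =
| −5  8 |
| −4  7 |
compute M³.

[[−29, 56], [−28, 55]]

tr M = 2 and det M = −3, so the characteristic polynomial is λ² − (2)λ + (−3) with roots −1 and 3.
Eigenvectors give P = [[2, 1], [1, 1]] with P⁻¹ = [[1, −1], [−1, 2]], and M = P·diag(−1, 3)·P⁻¹.
Then M³ = P·diag(−1, 27)·P⁻¹ = [[−2, 27], [−1, 27]] · [[1, −1], [−1, 2]] = [[−29, 56], [−28, 55]].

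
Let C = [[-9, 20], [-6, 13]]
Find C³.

[[-129, 260], [-78, 157]]

tr C = 4 and det C = 3, so the characteristic polynomial is λ² − (4)λ + (3) with roots 3 and 1.
Eigenvectors give P = [[5, 2], [3, 1]] with P⁻¹ = [[-1, 2], [3, -5]], and C = P·diag(3, 1)·P⁻¹.
Then C³ = P·diag(27, 1)·P⁻¹ = [[135, 2], [81, 1]] · [[-1, 2], [3, -5]] = [[-129, 260], [-78, 157]].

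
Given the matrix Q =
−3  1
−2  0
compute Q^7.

[[−255, 127], [−254, 126]]

tr Q = −3 and det Q = 2, so the characteristic polynomial is λ² − (−3)λ + (2) with roots −1 and −2.
Eigenvectors give P = [[1, 1], [2, 1]] with P⁻¹ = [[−1, 1], [2, −1]], and Q = P·diag(−1, −2)·P⁻¹.
Then Q^7 = P·diag(−1, −128)·P⁻¹ = [[−1, −128], [−2, −128]] · [[−1, 1], [2, −1]] = [[−255, 127], [−254, 126]].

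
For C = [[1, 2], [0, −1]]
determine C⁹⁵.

C² = I (check: tr C = 0 and det C = −1), so C⁹⁵ = C since 95 is odd.

[[1, 2], [0, −1]]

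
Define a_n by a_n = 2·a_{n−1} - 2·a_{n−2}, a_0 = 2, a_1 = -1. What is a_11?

-160

With companion matrix A = [[2, -2], [1, 0]], [a_n, a_{n−1}]ᵀ = A·[a_{n−1}, a_{n−2}]ᵀ, so [a_11, a_10]ᵀ = A¹⁰·[a_1, a_0]ᵀ.
A¹⁰ = [[32, -64], [32, -32]], giving [a_11, a_10]ᵀ = [[-160], [-96]].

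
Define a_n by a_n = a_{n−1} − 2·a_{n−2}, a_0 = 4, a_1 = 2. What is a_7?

With companion matrix A = [[1, −2], [1, 0]], [a_n, a_{n−1}]ᵀ = A·[a_{n−1}, a_{n−2}]ᵀ, so [a_7, a_6]ᵀ = A⁶·[a_1, a_0]ᵀ.
A⁶ = [[7, −10], [5, 2]], giving [a_7, a_6]ᵀ = [[−26], [18]].

−26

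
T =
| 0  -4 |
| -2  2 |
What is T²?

[[8, -8], [-4, 12]]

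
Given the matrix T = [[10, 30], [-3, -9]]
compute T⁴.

T² = T (a projection; rank 1, trace 1), so T⁴ = T.

[[10, 30], [-3, -9]]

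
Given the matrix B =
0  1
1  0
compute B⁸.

[[1, 0], [0, 1]]

B² = I (check: tr B = 0 and det B = −1), so B⁸ = I since 8 is even.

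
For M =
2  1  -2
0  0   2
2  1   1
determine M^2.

[[0, 0, -4], [4, 2, 2], [6, 3, -1]]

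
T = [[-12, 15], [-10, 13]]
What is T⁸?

[[-12354, 18915], [-12610, 19171]]

tr T = 1 and det T = -6, so the characteristic polynomial is λ² − (1)λ + (-6) with roots -2 and 3.
Eigenvectors give P = [[3, 1], [2, 1]] with P⁻¹ = [[1, -1], [-2, 3]], and T = P·diag(-2, 3)·P⁻¹.
Then T⁸ = P·diag(256, 6561)·P⁻¹ = [[768, 6561], [512, 6561]] · [[1, -1], [-2, 3]] = [[-12354, 18915], [-12610, 19171]].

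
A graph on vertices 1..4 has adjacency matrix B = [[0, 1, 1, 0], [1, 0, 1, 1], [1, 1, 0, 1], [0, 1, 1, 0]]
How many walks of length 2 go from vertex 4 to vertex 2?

The number of length-2 walks from vertex 4 to vertex 2 is entry (4,2) of B^2, where B is the adjacency matrix.
B^2 = [[2, 1, 1, 2], [1, 3, 2, 1], [1, 2, 3, 1], [2, 1, 1, 2]]

1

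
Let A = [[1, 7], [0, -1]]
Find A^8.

[[1, 0], [0, 1]]

A² = I (check: tr A = 0 and det A = -1), so A^8 = I since 8 is even.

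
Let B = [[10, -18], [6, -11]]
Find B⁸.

[[-764, 1530], [-510, 1021]]

tr B = -1 and det B = -2, so the characteristic polynomial is λ² − (-1)λ + (-2) with roots 1 and -2.
Eigenvectors give P = [[2, 3], [1, 2]] with P⁻¹ = [[2, -3], [-1, 2]], and B = P·diag(1, -2)·P⁻¹.
Then B⁸ = P·diag(1, 256)·P⁻¹ = [[2, 768], [1, 512]] · [[2, -3], [-1, 2]] = [[-764, 1530], [-510, 1021]].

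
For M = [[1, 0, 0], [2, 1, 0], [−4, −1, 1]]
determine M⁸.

[[1, 0, 0], [16, 1, 0], [−88, −8, 1]]

M = I + N where N = [[0, 0, 0], [2, 0, 0], [−4, −1, 0]] is strictly lower-triangular, so N³ = 0.
(I + N)⁸ = I + 8·N + 28·N² = [[1, 0, 0], [16, 1, 0], [−88, −8, 1]].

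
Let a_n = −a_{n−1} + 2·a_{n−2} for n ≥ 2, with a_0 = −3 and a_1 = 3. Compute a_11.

4095

With companion matrix M = [[−1, 2], [1, 0]], [a_n, a_{n−1}]ᵀ = M·[a_{n−1}, a_{n−2}]ᵀ, so [a_11, a_10]ᵀ = M¹⁰·[a_1, a_0]ᵀ.
M¹⁰ = [[683, −682], [−341, 342]], giving [a_11, a_10]ᵀ = [[4095], [−2049]].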